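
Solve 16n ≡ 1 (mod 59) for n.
48

Using Extended Euclidean Algorithm:
gcd(16, 59) = 1
Bezout coefficients: 16 × -11 + 59 × 3 = 1
So 16 × -11 ≡ 1 (mod 59)
The inverse is -11 mod 59 = 48
Verification: 16 × 48 = 768 = 13 × 59 + 1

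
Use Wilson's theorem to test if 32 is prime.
(31)! mod 32 = 0. Since 0 ≢ -1 (mod 32), 32 is not prime.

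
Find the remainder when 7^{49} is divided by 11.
By Fermat: 7^{10} ≡ 1 (mod 11). 49 = 4×10 + 9. So 7^{49} ≡ 7^{9} ≡ 8 (mod 11)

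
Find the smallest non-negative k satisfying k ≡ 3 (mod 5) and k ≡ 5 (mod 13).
M = 5 × 13 = 65. M₁ = 13, y₁ ≡ 2 (mod 5). M₂ = 5, y₂ ≡ 8 (mod 13). k = 3×13×2 + 5×5×8 ≡ 18 (mod 65)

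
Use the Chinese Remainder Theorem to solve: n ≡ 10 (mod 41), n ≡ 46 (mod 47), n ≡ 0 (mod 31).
19034

Using the Chinese Remainder Theorem:
M = product of moduli = 59737
For equation 1: M_1 = 1457, 1457 ≡ 22 (mod 41), inverse of 1457 mod 41 is 28 (check: 22 × 28 = 616 ≡ 1 (mod 41))
For equation 2: M_2 = 1271, 1271 ≡ 2 (mod 47), inverse of 1271 mod 47 is 24 (check: 2 × 24 = 48 ≡ 1 (mod 47))
For equation 3: M_3 = 1927, 1927 ≡ 5 (mod 31), inverse of 1927 mod 31 is 25 (check: 5 × 25 = 125 ≡ 1 (mod 31))
Combine: n ≡ Σ r_i×M_i×(M_i⁻¹ mod m_i) = 10×1457×28 + 46×1271×24 + 0×1927×25 = 407960 + 1403184 + 0 = 1811144
1811144 mod 59737 = 19034
n ≡ 19034 (mod 59737)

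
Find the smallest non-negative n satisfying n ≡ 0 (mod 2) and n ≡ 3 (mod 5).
M = 2 × 5 = 10. M₁ = 5, y₁ ≡ 1 (mod 2). M₂ = 2, y₂ ≡ 3 (mod 5). n = 0×5×1 + 3×2×3 ≡ 8 (mod 10)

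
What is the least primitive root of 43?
3

A primitive root g modulo p has order p-1 = 42
Prime divisors of 42: [2, 3, 7]
g is a primitive root iff g^(42/q) ≢ 1 (mod 43) for each prime divisor q
Testing small values:
  g = 2: 2^21 ≡ 42, 2^14 ≡ 1, 2^6 ≡ 21 (mod 43) → 2^14 ≡ 1, not primitive root
  g = 3: 3^21 ≡ 42, 3^14 ≡ 36, 3^6 ≡ 41 (mod 43) → none is 1, primitive root!
The smallest primitive root is 3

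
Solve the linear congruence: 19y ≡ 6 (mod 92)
10

Since gcd(19, 92) = 1 divides 6, a solution exists.
Multiply both sides by the inverse of 19 mod 92:
  19^(-1) mod 92 = 63
  x ≡ 63 × 6 ≡ 378 ≡ 10 (mod 92)
Verification: 19 × 10 = 190 = 2 × 92 + 6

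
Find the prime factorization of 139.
139

Divide by primes starting from smallest:
139 ÷ 139 = 1

139 = 139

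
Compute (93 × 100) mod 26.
18

(93 × 100) = 9300
9300 mod 26 = 18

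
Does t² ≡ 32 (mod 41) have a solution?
By Euler's criterion: 32^{20} ≡ 1 (mod 41). Since this equals 1, 32 is a QR.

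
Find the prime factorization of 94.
2 × 47

Divide by primes starting from smallest:
94 ÷ 2 = 47
47 ÷ 47 = 1

94 = 2 × 47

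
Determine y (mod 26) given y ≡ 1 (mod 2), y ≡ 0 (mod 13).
13

Using the Chinese Remainder Theorem:
M = product of moduli = 26
For equation 1: M_1 = 13, 13 ≡ 1 (mod 2), inverse of 13 mod 2 is 1 (check: 1 × 1 = 1 ≡ 1 (mod 2))
For equation 2: M_2 = 2, 2 ≡ 2 (mod 13), inverse of 2 mod 13 is 7 (check: 2 × 7 = 14 ≡ 1 (mod 13))
Combine: y ≡ Σ r_i×M_i×(M_i⁻¹ mod m_i) = 1×13×1 + 0×2×7 = 13 + 0 = 13
13 mod 26 = 13
y ≡ 13 (mod 26)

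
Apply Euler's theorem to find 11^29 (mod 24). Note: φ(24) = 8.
By Euler: 11^{8} ≡ 1 (mod 24) since gcd(11, 24) = 1. 29 = 3×8 + 5. So 11^{29} ≡ 11^{5} ≡ 11 (mod 24)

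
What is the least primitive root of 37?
2

A primitive root g modulo p has order p-1 = 36
Prime divisors of 36: [2, 3]
g is a primitive root iff g^(36/q) ≢ 1 (mod 37) for each prime divisor q
Testing small values:
  g = 2: 2^18 ≡ 36, 2^12 ≡ 26 (mod 37) → none is 1, primitive root!
The smallest primitive root is 2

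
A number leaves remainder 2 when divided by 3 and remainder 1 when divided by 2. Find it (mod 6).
M = 3 × 2 = 6. M₁ = 2, y₁ ≡ 2 (mod 3). M₂ = 3, y₂ ≡ 1 (mod 2). z = 2×2×2 + 1×3×1 ≡ 5 (mod 6)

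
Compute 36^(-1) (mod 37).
36^(-1) ≡ 36 (mod 37). Verification: 36 × 36 = 1296 ≡ 1 (mod 37)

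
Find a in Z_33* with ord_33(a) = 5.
4 has order 5 mod 33 since 4^{5} ≡ 1 (mod 33) and no smaller power works.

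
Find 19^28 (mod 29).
Using Fermat: 19^{28} ≡ 1 (mod 29). 28 ≡ 0 (mod 28). So 19^{28} ≡ 19^{0} ≡ 1 (mod 29)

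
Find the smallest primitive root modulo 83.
2

A primitive root g modulo p has order p-1 = 82
Prime divisors of 82: [2, 41]
g is a primitive root iff g^(82/q) ≢ 1 (mod 83) for each prime divisor q
Testing small values:
  g = 2: 2^41 ≡ 82, 2^2 ≡ 4 (mod 83) → none is 1, primitive root!
The smallest primitive root is 2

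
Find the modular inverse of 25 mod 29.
25^(-1) ≡ 7 (mod 29). Verification: 25 × 7 = 175 ≡ 1 (mod 29)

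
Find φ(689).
624

Prime factorization: 689 = 13 × 53
Using the formula φ(n) = n × Π(1 - 1/p) for each prime factor p:
φ(689) = 689 × (1 - 1/13) × (1 - 1/53)
φ(689) = 624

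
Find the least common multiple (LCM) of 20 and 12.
60

First find GCD(20, 12) using the Euclidean algorithm:
20 = 1 × 12 + 8
12 = 1 × 8 + 4
8 = 2 × 4 + 0
GCD(20, 12) = 4

LCM formula: LCM(a, b) = (a × b) / GCD(a, b)
LCM(20, 12) = (20 × 12) / 4
LCM(20, 12) = 240 / 4
LCM(20, 12) = 60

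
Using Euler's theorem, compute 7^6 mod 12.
By Euler: 7^{4} ≡ 1 (mod 12) since gcd(7, 12) = 1. 6 = 1×4 + 2. So 7^{6} ≡ 7^{2} ≡ 1 (mod 12)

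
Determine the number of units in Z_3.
2

Prime factorization: 3 = 3
Using the formula φ(n) = n × Π(1 - 1/p) for each prime factor p:
φ(3) = 3 × (1 - 1/3)
φ(3) = 2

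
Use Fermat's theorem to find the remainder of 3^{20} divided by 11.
1

By Fermat's Little Theorem, a^(p-1) ≡ 1 (mod p) for prime p and gcd(a, p) = 1
Here p = 11, so 3^10 ≡ 1 (mod 11)
We can reduce the exponent: 20 mod 10 = 0
So 3^20 ≡ 3^0 (mod 11)
Computing: 3^0 mod 11 = 1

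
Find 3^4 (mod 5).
4 = 4 (binary 100). Repeated squaring mod 5: 3^1 ≡ 3; 3^2 ≡ 3² = 9 ≡ 4; 3^4 ≡ 4² = 16 ≡ 1. So 3^4 ≡ 1 (mod 5).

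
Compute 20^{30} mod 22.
12

Using successive squaring:
Binary expansion of 30: 11110
Powers of 20 mod 22 (each is the square of the previous):
  20^1 ≡ 20 (mod 22)
  20^2 ≡ 20² = 400 ≡ 4 (mod 22)
  20^4 ≡ 4² = 16 ≡ 16 (mod 22)
  20^8 ≡ 16² = 256 ≡ 14 (mod 22)
  20^16 ≡ 14² = 196 ≡ 20 (mod 22)
30 = 16 + 8 + 4 + 2, so 20^30 = 20^16 × 20^8 × 20^4 × 20^2 ≡ 20 × 14 × 16 × 4 (mod 22)
Multiplying step by step:
  20 × 14 = 280 ≡ 16 (mod 22)
  16 × 16 = 256 ≡ 14 (mod 22)
  14 × 4 = 56 ≡ 12 (mod 22)
Result: 20^30 ≡ 12 (mod 22)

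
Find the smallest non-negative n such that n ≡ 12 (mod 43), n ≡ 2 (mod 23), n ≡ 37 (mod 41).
17298

Using the Chinese Remainder Theorem:
M = product of moduli = 40549
For equation 1: M_1 = 943, 943 ≡ 40 (mod 43), inverse of 943 mod 43 is 14 (check: 40 × 14 = 560 ≡ 1 (mod 43))
For equation 2: M_2 = 1763, 1763 ≡ 15 (mod 23), inverse of 1763 mod 23 is 20 (check: 15 × 20 = 300 ≡ 1 (mod 23))
For equation 3: M_3 = 989, 989 ≡ 5 (mod 41), inverse of 989 mod 41 is 33 (check: 5 × 33 = 165 ≡ 1 (mod 41))
Combine: n ≡ Σ r_i×M_i×(M_i⁻¹ mod m_i) = 12×943×14 + 2×1763×20 + 37×989×33 = 158424 + 70520 + 1207569 = 1436513
1436513 mod 40549 = 17298
n ≡ 17298 (mod 40549)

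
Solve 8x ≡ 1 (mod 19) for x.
12

Using Extended Euclidean Algorithm:
gcd(8, 19) = 1
Bezout coefficients: 8 × -7 + 19 × 3 = 1
So 8 × -7 ≡ 1 (mod 19)
The inverse is -7 mod 19 = 12
Verification: 8 × 12 = 96 = 5 × 19 + 1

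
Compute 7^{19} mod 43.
7

Using successive squaring:
Binary expansion of 19: 10011
Powers of 7 mod 43 (each is the square of the previous):
  7^1 ≡ 7 (mod 43)
  7^2 ≡ 7² = 49 ≡ 6 (mod 43)
  7^4 ≡ 6² = 36 ≡ 36 (mod 43)
  7^8 ≡ 36² = 1296 ≡ 6 (mod 43)
  7^16 ≡ 6² = 36 ≡ 36 (mod 43)
19 = 16 + 2 + 1, so 7^19 = 7^16 × 7^2 × 7^1 ≡ 36 × 6 × 7 (mod 43)
Multiplying step by step:
  36 × 6 = 216 ≡ 1 (mod 43)
  1 × 7 = 7 ≡ 7 (mod 43)
Result: 7^19 ≡ 7 (mod 43)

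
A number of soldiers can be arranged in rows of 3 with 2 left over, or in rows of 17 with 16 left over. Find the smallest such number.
M = 3 × 17 = 51. M₁ = 17, y₁ ≡ 2 (mod 3). M₂ = 3, y₂ ≡ 6 (mod 17). r = 2×17×2 + 16×3×6 ≡ 50 (mod 51). The smallest positive such number is 50.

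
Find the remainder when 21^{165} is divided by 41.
By Fermat: 21^{40} ≡ 1 (mod 41). 165 = 4×40 + 5. So 21^{165} ≡ 21^{5} ≡ 9 (mod 41)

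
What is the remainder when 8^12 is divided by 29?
Using repeated squaring. 12 = 8 + 4 (binary 1100). Repeated squaring mod 29: 8^1 ≡ 8; 8^2 ≡ 8² = 64 ≡ 6; 8^4 ≡ 6² = 36 ≡ 7; 8^8 ≡ 7² = 49 ≡ 20. Multiply: 8^12 = 8^8 × 8^4 ≡ 20 × 7 (mod 29): 20 × 7 = 140 ≡ 24. So 8^12 ≡ 24 (mod 29).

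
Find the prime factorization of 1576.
2^3 × 197

Divide by primes starting from smallest:
1576 ÷ 2 = 788
788 ÷ 2 = 394
394 ÷ 2 = 197
197 ÷ 197 = 1

1576 = 2^3 × 197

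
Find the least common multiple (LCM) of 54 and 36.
108

First find GCD(54, 36) using the Euclidean algorithm:
54 = 1 × 36 + 18
36 = 2 × 18 + 0
GCD(54, 36) = 18

LCM formula: LCM(a, b) = (a × b) / GCD(a, b)
LCM(54, 36) = (54 × 36) / 18
LCM(54, 36) = 1944 / 18
LCM(54, 36) = 108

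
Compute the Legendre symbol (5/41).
(5/41) = 5^{20} mod 41 = 1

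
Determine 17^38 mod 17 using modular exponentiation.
Using repeated squaring. 17 ≡ 0 (mod 17). 38 = 32 + 4 + 2 (binary 100110). Repeated squaring mod 17: 0^1 ≡ 0; 0^2 ≡ 0² = 0 ≡ 0; 0^4 ≡ 0² = 0 ≡ 0; 0^8 ≡ 0² = 0 ≡ 0; 0^16 ≡ 0² = 0 ≡ 0; 0^32 ≡ 0² = 0 ≡ 0. Multiply: 17^38 ≡ 0^32 × 0^4 × 0^2 ≡ 0 × 0 × 0 (mod 17): 0 × 0 = 0 ≡ 0; 0 × 0 = 0 ≡ 0. So 17^38 ≡ 0 (mod 17).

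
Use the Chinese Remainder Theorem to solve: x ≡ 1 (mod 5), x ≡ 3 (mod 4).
M = 5 × 4 = 20. M₁ = 4, y₁ ≡ 4 (mod 5). M₂ = 5, y₂ ≡ 1 (mod 4). x = 1×4×4 + 3×5×1 ≡ 11 (mod 20)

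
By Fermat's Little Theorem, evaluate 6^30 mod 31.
By Fermat's Little Theorem, 6^{30} ≡ 1 (mod 31) since 31 is prime and gcd(6, 31) = 1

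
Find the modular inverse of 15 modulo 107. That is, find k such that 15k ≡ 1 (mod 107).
50

Using Extended Euclidean Algorithm:
gcd(15, 107) = 1
Bezout coefficients: 15 × 50 + 107 × -7 = 1
So 15 × 50 ≡ 1 (mod 107)
The inverse is 50 mod 107 = 50
Verification: 15 × 50 = 750 = 7 × 107 + 1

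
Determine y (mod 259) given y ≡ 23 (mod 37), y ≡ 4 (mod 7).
60

Using the Chinese Remainder Theorem:
M = product of moduli = 259
For equation 1: M_1 = 7, 7 ≡ 7 (mod 37), inverse of 7 mod 37 is 16 (check: 7 × 16 = 112 ≡ 1 (mod 37))
For equation 2: M_2 = 37, 37 ≡ 2 (mod 7), inverse of 37 mod 7 is 4 (check: 2 × 4 = 8 ≡ 1 (mod 7))
Combine: y ≡ Σ r_i×M_i×(M_i⁻¹ mod m_i) = 23×7×16 + 4×37×4 = 2576 + 592 = 3168
3168 mod 259 = 60
y ≡ 60 (mod 259)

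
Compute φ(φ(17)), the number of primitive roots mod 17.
Number of primitive roots mod 17 = φ(16) = 8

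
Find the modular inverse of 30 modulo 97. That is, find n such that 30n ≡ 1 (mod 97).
55

Using Extended Euclidean Algorithm:
gcd(30, 97) = 1
Bezout coefficients: 30 × -42 + 97 × 13 = 1
So 30 × -42 ≡ 1 (mod 97)
The inverse is -42 mod 97 = 55
Verification: 30 × 55 = 1650 = 17 × 97 + 1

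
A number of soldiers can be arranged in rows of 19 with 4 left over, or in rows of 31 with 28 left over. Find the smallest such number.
M = 19 × 31 = 589. M₁ = 31, y₁ ≡ 8 (mod 19). M₂ = 19, y₂ ≡ 18 (mod 31). z = 4×31×8 + 28×19×18 ≡ 555 (mod 589). The smallest positive such number is 555.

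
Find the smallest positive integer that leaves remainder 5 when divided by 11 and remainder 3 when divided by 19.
M = 11 × 19 = 209. M₁ = 19, y₁ ≡ 7 (mod 11). M₂ = 11, y₂ ≡ 7 (mod 19). y = 5×19×7 + 3×11×7 ≡ 60 (mod 209). The smallest positive such number is 60.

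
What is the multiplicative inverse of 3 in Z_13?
9

Using Extended Euclidean Algorithm:
gcd(3, 13) = 1
Bezout coefficients: 3 × -4 + 13 × 1 = 1
So 3 × -4 ≡ 1 (mod 13)
The inverse is -4 mod 13 = 9
Verification: 3 × 9 = 27 = 2 × 13 + 1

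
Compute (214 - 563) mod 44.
3

(214 - 563) = -349
-349 mod 44 = 3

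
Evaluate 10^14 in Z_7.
Using Fermat: 10^{6} ≡ 1 (mod 7). 14 ≡ 2 (mod 6). So 10^{14} ≡ 10^{2} ≡ 2 (mod 7)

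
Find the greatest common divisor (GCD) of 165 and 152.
1

Using the Euclidean algorithm:
165 = 1 × 152 + 13
152 = 11 × 13 + 9
13 = 1 × 9 + 4
9 = 2 × 4 + 1
4 = 4 × 1 + 0

GCD(165, 152) = 1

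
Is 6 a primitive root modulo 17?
Yes

To verify, check if 6^(16/q) ≢ 1 (mod 17) for each prime divisor q of 16
Divisors of 16 = 16: [1, 2, 4, 8, 16]
  6^(16/2) = 6^8 ≡ 16 (mod 17)
Conclusion: 6 is a primitive root modulo 17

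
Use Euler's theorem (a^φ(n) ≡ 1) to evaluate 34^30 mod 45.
By Euler: 34^{24} ≡ 1 (mod 45) since gcd(34, 45) = 1. 30 = 1×24 + 6. So 34^{30} ≡ 34^{6} ≡ 1 (mod 45)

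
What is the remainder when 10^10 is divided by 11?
10 = 8 + 2 (binary 1010). Repeated squaring mod 11: 10^1 ≡ 10; 10^2 ≡ 10² = 100 ≡ 1; 10^4 ≡ 1² = 1 ≡ 1; 10^8 ≡ 1² = 1 ≡ 1. Multiply: 10^10 = 10^8 × 10^2 ≡ 1 × 1 (mod 11): 1 × 1 = 1 ≡ 1. So 10^10 ≡ 1 (mod 11).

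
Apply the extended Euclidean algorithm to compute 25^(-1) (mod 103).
Extended GCD: 25(33) + 103(-8) = 1. So 25^(-1) ≡ 33 ≡ 33 (mod 103). Verify: 25 × 33 = 825 ≡ 1 (mod 103)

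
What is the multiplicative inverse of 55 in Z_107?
72

Using Extended Euclidean Algorithm:
gcd(55, 107) = 1
Bezout coefficients: 55 × -35 + 107 × 18 = 1
So 55 × -35 ≡ 1 (mod 107)
The inverse is -35 mod 107 = 72
Verification: 55 × 72 = 3960 = 37 × 107 + 1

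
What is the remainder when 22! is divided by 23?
By Wilson's theorem, (22)! ≡ -1 ≡ 22 (mod 23)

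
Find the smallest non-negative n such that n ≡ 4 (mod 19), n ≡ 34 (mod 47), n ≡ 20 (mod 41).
35895

Using the Chinese Remainder Theorem:
M = product of moduli = 36613
For equation 1: M_1 = 1927, 1927 ≡ 8 (mod 19), inverse of 1927 mod 19 is 12 (check: 8 × 12 = 96 ≡ 1 (mod 19))
For equation 2: M_2 = 779, 779 ≡ 27 (mod 47), inverse of 779 mod 47 is 7 (check: 27 × 7 = 189 ≡ 1 (mod 47))
For equation 3: M_3 = 893, 893 ≡ 32 (mod 41), inverse of 893 mod 41 is 9 (check: 32 × 9 = 288 ≡ 1 (mod 41))
Combine: n ≡ Σ r_i×M_i×(M_i⁻¹ mod m_i) = 4×1927×12 + 34×779×7 + 20×893×9 = 92496 + 185402 + 160740 = 438638
438638 mod 36613 = 35895
n ≡ 35895 (mod 36613)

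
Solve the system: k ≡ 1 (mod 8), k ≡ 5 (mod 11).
M = 8 × 11 = 88. M₁ = 11, y₁ ≡ 3 (mod 8). M₂ = 8, y₂ ≡ 7 (mod 11). k = 1×11×3 + 5×8×7 ≡ 49 (mod 88)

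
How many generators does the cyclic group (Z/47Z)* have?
22

The number of primitive roots modulo p is φ(p-1) = φ(46)
φ(46) = 22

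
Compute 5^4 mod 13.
4 = 4 (binary 100). Repeated squaring mod 13: 5^1 ≡ 5; 5^2 ≡ 5² = 25 ≡ 12; 5^4 ≡ 12² = 144 ≡ 1. So 5^4 ≡ 1 (mod 13).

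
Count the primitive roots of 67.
20

The number of primitive roots modulo p is φ(p-1) = φ(66)
φ(66) = 20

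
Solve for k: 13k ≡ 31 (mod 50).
37

Since gcd(13, 50) = 1 divides 31, a solution exists.
Multiply both sides by the inverse of 13 mod 50:
  13^(-1) mod 50 = 27
  x ≡ 27 × 31 ≡ 837 ≡ 37 (mod 50)
Verification: 13 × 37 = 481 = 9 × 50 + 31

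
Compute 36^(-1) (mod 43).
36^(-1) ≡ 6 (mod 43). Verification: 36 × 6 = 216 ≡ 1 (mod 43)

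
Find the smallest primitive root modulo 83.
p - 1 = 82 has prime divisors 2, 41. h is a primitive root mod 83 iff h^(82/q) ≢ 1 (mod 83) for each such q.
h = 2: 2^41 ≡ 82, 2^2 ≡ 4 (mod 83); none is 1, so 2 has order 82 and is a primitive root.
The smallest primitive root mod 83 is g = 2.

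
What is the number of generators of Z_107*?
Number of primitive roots mod 107 = φ(106) = 52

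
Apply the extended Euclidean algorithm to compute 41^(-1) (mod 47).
Extended GCD: 41(-8) + 47(7) = 1. So 41^(-1) ≡ 39 ≡ 39 (mod 47). Verify: 41 × 39 = 1599 ≡ 1 (mod 47)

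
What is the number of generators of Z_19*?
Number of primitive roots mod 19 = φ(18) = 6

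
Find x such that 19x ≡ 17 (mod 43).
19

Since gcd(19, 43) = 1 divides 17, a solution exists.
Multiply both sides by the inverse of 19 mod 43:
  19^(-1) mod 43 = 34
  x ≡ 34 × 17 ≡ 578 ≡ 19 (mod 43)
Verification: 19 × 19 = 361 = 8 × 43 + 17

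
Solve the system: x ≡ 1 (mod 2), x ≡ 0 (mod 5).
M = 2 × 5 = 10. M₁ = 5, y₁ ≡ 1 (mod 2). M₂ = 2, y₂ ≡ 3 (mod 5). x = 1×5×1 + 0×2×3 ≡ 5 (mod 10)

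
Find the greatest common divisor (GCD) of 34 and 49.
1

Using the Euclidean algorithm:
34 = 0 × 49 + 34
49 = 1 × 34 + 15
34 = 2 × 15 + 4
15 = 3 × 4 + 3
4 = 1 × 3 + 1
3 = 3 × 1 + 0

GCD(34, 49) = 1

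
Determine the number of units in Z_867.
544

Prime factorization: 867 = 3 × 17^2
Using the formula φ(n) = n × Π(1 - 1/p) for each prime factor p:
φ(867) = 867 × (1 - 1/3) × (1 - 1/17)
φ(867) = 544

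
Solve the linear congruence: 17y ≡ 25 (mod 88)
17

Since gcd(17, 88) = 1 divides 25, a solution exists.
Multiply both sides by the inverse of 17 mod 88:
  17^(-1) mod 88 = 57
  x ≡ 57 × 25 ≡ 1425 ≡ 17 (mod 88)
Verification: 17 × 17 = 289 = 3 × 88 + 25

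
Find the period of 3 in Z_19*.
Powers of 3 mod 19: 3^1≡3, 3^2≡9, 3^3≡8, 3^4≡5, 3^5≡15, 3^6≡7, 3^7≡2, 3^8≡6, 3^9≡18, 3^10≡16, 3^11≡10, 3^12≡11, 3^13≡14, 3^14≡4, 3^15≡12, 3^16≡17, 3^17≡13, 3^18≡1. Order = 18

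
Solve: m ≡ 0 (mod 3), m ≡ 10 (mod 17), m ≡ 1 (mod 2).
M = 3 × 17 × 2 = 102. M₁ = 34, y₁ ≡ 1 (mod 3). M₂ = 6, y₂ ≡ 3 (mod 17). M₃ = 51, y₃ ≡ 1 (mod 2). m = 0×34×1 + 10×6×3 + 1×51×1 ≡ 27 (mod 102)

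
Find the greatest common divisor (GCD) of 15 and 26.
1

Using the Euclidean algorithm:
15 = 0 × 26 + 15
26 = 1 × 15 + 11
15 = 1 × 11 + 4
11 = 2 × 4 + 3
4 = 1 × 3 + 1
3 = 3 × 1 + 0

GCD(15, 26) = 1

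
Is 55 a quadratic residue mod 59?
By Euler's criterion: 55^{29} ≡ 58 (mod 59). Since this equals -1 (≡ 58), 55 is not a QR.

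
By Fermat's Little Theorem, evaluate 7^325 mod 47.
By Fermat: 7^{46} ≡ 1 (mod 47). 325 ≡ 3 (mod 46). So 7^{325} ≡ 7^{3} ≡ 14 (mod 47)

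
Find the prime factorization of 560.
2^4 × 5 × 7

Divide by primes starting from smallest:
560 ÷ 2 = 280
280 ÷ 2 = 140
140 ÷ 2 = 70
70 ÷ 2 = 35
35 ÷ 5 = 7
7 ÷ 7 = 1

560 = 2^4 × 5 × 7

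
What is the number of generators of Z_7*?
Number of primitive roots mod 7 = φ(6) = 2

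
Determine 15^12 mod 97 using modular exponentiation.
Using repeated squaring. 12 = 8 + 4 (binary 1100). Repeated squaring mod 97: 15^1 ≡ 15; 15^2 ≡ 15² = 225 ≡ 31; 15^4 ≡ 31² = 961 ≡ 88; 15^8 ≡ 88² = 7744 ≡ 81. Multiply: 15^12 = 15^8 × 15^4 ≡ 81 × 88 (mod 97): 81 × 88 = 7128 ≡ 47. So 15^12 ≡ 47 (mod 97).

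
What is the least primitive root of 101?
2

A primitive root g modulo p has order p-1 = 100
Prime divisors of 100: [2, 5]
g is a primitive root iff g^(100/q) ≢ 1 (mod 101) for each prime divisor q
Testing small values:
  g = 2: 2^50 ≡ 100, 2^20 ≡ 95 (mod 101) → none is 1, primitive root!
The smallest primitive root is 2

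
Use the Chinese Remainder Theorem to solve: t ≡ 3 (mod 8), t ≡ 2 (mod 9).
M = 8 × 9 = 72. M₁ = 9, y₁ ≡ 1 (mod 8). M₂ = 8, y₂ ≡ 8 (mod 9). t = 3×9×1 + 2×8×8 ≡ 11 (mod 72)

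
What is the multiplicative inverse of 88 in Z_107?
88^(-1) ≡ 45 (mod 107). Verification: 88 × 45 = 3960 ≡ 1 (mod 107)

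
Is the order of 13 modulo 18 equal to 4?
No, the actual order is 3, not 4.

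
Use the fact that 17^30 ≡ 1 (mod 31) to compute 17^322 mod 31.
By Fermat: 17^{30} ≡ 1 (mod 31). 322 ≡ 22 (mod 30). So 17^{322} ≡ 17^{22} ≡ 19 (mod 31)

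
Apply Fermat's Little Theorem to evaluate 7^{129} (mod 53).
38

By Fermat's Little Theorem, a^(p-1) ≡ 1 (mod p) for prime p and gcd(a, p) = 1
Here p = 53, so 7^52 ≡ 1 (mod 53)
We can reduce the exponent: 129 mod 52 = 25
So 7^129 ≡ 7^25 (mod 53)
Computing: 7^25 mod 53 = 38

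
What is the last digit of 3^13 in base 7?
Using Fermat: 3^{6} ≡ 1 (mod 7). 13 ≡ 1 (mod 6). So 3^{13} ≡ 3^{1} ≡ 3 (mod 7)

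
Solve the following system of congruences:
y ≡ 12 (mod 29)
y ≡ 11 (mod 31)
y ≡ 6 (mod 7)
2274

Using the Chinese Remainder Theorem:
M = product of moduli = 6293
For equation 1: M_1 = 217, 217 ≡ 14 (mod 29), inverse of 217 mod 29 is 27 (check: 14 × 27 = 378 ≡ 1 (mod 29))
For equation 2: M_2 = 203, 203 ≡ 17 (mod 31), inverse of 203 mod 31 is 11 (check: 17 × 11 = 187 ≡ 1 (mod 31))
For equation 3: M_3 = 899, 899 ≡ 3 (mod 7), inverse of 899 mod 7 is 5 (check: 3 × 5 = 15 ≡ 1 (mod 7))
Combine: y ≡ Σ r_i×M_i×(M_i⁻¹ mod m_i) = 12×217×27 + 11×203×11 + 6×899×5 = 70308 + 24563 + 26970 = 121841
121841 mod 6293 = 2274
y ≡ 2274 (mod 6293)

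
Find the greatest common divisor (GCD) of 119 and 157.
1

Using the Euclidean algorithm:
119 = 0 × 157 + 119
157 = 1 × 119 + 38
119 = 3 × 38 + 5
38 = 7 × 5 + 3
5 = 1 × 3 + 2
3 = 1 × 2 + 1
2 = 2 × 1 + 0

GCD(119, 157) = 1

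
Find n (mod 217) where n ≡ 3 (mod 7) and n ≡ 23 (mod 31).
M = 7 × 31 = 217. M₁ = 31, y₁ ≡ 5 (mod 7). M₂ = 7, y₂ ≡ 9 (mod 31). n = 3×31×5 + 23×7×9 ≡ 178 (mod 217)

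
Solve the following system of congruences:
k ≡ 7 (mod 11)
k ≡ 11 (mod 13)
128

Using the Chinese Remainder Theorem:
M = product of moduli = 143
For equation 1: M_1 = 13, 13 ≡ 2 (mod 11), inverse of 13 mod 11 is 6 (check: 2 × 6 = 12 ≡ 1 (mod 11))
For equation 2: M_2 = 11, 11 ≡ 11 (mod 13), inverse of 11 mod 13 is 6 (check: 11 × 6 = 66 ≡ 1 (mod 13))
Combine: k ≡ Σ r_i×M_i×(M_i⁻¹ mod m_i) = 7×13×6 + 11×11×6 = 546 + 726 = 1272
1272 mod 143 = 128
k ≡ 128 (mod 143)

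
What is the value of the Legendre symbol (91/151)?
(91/151) = 91^{75} mod 151 = 1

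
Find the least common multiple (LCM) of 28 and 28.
28

First find GCD(28, 28) using the Euclidean algorithm:
28 = 1 × 28 + 0
GCD(28, 28) = 28

LCM formula: LCM(a, b) = (a × b) / GCD(a, b)
LCM(28, 28) = (28 × 28) / 28
LCM(28, 28) = 784 / 28
LCM(28, 28) = 28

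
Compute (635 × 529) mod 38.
33

(635 × 529) = 335915
335915 mod 38 = 33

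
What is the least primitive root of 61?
2

A primitive root g modulo p has order p-1 = 60
Prime divisors of 60: [2, 3, 5]
g is a primitive root iff g^(60/q) ≢ 1 (mod 61) for each prime divisor q
Testing small values:
  g = 2: 2^30 ≡ 60, 2^20 ≡ 47, 2^12 ≡ 9 (mod 61) → none is 1, primitive root!
The smallest primitive root is 2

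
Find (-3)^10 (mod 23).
(-3) ≡ 20 (mod 23). 10 = 8 + 2 (binary 1010). Repeated squaring mod 23: 20^1 ≡ 20; 20^2 ≡ 20² = 400 ≡ 9; 20^4 ≡ 9² = 81 ≡ 12; 20^8 ≡ 12² = 144 ≡ 6. Multiply: (-3)^10 ≡ 20^8 × 20^2 ≡ 6 × 9 (mod 23): 6 × 9 = 54 ≡ 8. So (-3)^10 ≡ 8 (mod 23).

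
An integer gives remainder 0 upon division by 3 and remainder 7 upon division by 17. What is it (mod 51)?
M = 3 × 17 = 51. M₁ = 17, y₁ ≡ 2 (mod 3). M₂ = 3, y₂ ≡ 6 (mod 17). m = 0×17×2 + 7×3×6 ≡ 24 (mod 51). The smallest positive such number is 24.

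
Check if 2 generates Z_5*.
p - 1 = 4 has prime divisors 2. Check 2^(4/q) mod 5 for each: 2^(4/2) = 2^2 ≡ 4 (mod 5). None of these is 1, so 2 has order 4 = φ(5), so it is a primitive root mod 5.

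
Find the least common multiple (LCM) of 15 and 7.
105

First find GCD(15, 7) using the Euclidean algorithm:
15 = 2 × 7 + 1
7 = 7 × 1 + 0
GCD(15, 7) = 1

LCM formula: LCM(a, b) = (a × b) / GCD(a, b)
LCM(15, 7) = (15 × 7) / 1
LCM(15, 7) = 105 / 1
LCM(15, 7) = 105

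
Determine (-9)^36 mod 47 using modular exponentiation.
Using repeated squaring. (-9) ≡ 38 (mod 47). 36 = 32 + 4 (binary 100100). Repeated squaring mod 47: 38^1 ≡ 38; 38^2 ≡ 38² = 1444 ≡ 34; 38^4 ≡ 34² = 1156 ≡ 28; 38^8 ≡ 28² = 784 ≡ 32; 38^16 ≡ 32² = 1024 ≡ 37; 38^32 ≡ 37² = 1369 ≡ 6. Multiply: (-9)^36 ≡ 38^32 × 38^4 ≡ 6 × 28 (mod 47): 6 × 28 = 168 ≡ 27. So (-9)^36 ≡ 27 (mod 47).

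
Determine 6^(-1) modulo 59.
6^(-1) ≡ 10 (mod 59). Verification: 6 × 10 = 60 ≡ 1 (mod 59)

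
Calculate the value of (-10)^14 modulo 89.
Using repeated squaring. (-10) ≡ 79 (mod 89). 14 = 8 + 4 + 2 (binary 1110). Repeated squaring mod 89: 79^1 ≡ 79; 79^2 ≡ 79² = 6241 ≡ 11; 79^4 ≡ 11² = 121 ≡ 32; 79^8 ≡ 32² = 1024 ≡ 45. Multiply: (-10)^14 ≡ 79^8 × 79^4 × 79^2 ≡ 45 × 32 × 11 (mod 89): 45 × 32 = 1440 ≡ 16; 16 × 11 = 176 ≡ 87. So (-10)^14 ≡ 87 (mod 89).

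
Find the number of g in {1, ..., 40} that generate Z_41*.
Number of primitive roots mod 41 = φ(40) = 16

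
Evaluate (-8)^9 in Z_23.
(-8) ≡ 15 (mod 23). 9 = 8 + 1 (binary 1001). Repeated squaring mod 23: 15^1 ≡ 15; 15^2 ≡ 15² = 225 ≡ 18; 15^4 ≡ 18² = 324 ≡ 2; 15^8 ≡ 2² = 4 ≡ 4. Multiply: (-8)^9 ≡ 15^8 × 15^1 ≡ 4 × 15 (mod 23): 4 × 15 = 60 ≡ 14. So (-8)^9 ≡ 14 (mod 23).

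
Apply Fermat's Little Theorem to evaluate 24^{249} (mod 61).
33

By Fermat's Little Theorem, a^(p-1) ≡ 1 (mod p) for prime p and gcd(a, p) = 1
Here p = 61, so 24^60 ≡ 1 (mod 61)
We can reduce the exponent: 249 mod 60 = 9
So 24^249 ≡ 24^9 (mod 61)
Computing: 24^9 mod 61 = 33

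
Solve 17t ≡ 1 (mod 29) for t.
12

Using Extended Euclidean Algorithm:
gcd(17, 29) = 1
Bezout coefficients: 17 × 12 + 29 × -7 = 1
So 17 × 12 ≡ 1 (mod 29)
The inverse is 12 mod 29 = 12
Verification: 17 × 12 = 204 = 7 × 29 + 1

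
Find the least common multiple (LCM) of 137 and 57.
7809

First find GCD(137, 57) using the Euclidean algorithm:
137 = 2 × 57 + 23
57 = 2 × 23 + 11
23 = 2 × 11 + 1
11 = 11 × 1 + 0
GCD(137, 57) = 1

LCM formula: LCM(a, b) = (a × b) / GCD(a, b)
LCM(137, 57) = (137 × 57) / 1
LCM(137, 57) = 7809 / 1
LCM(137, 57) = 7809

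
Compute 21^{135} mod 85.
81

Using successive squaring:
Binary expansion of 135: 10000111
Powers of 21 mod 85 (each is the square of the previous):
  21^1 ≡ 21 (mod 85)
  21^2 ≡ 21² = 441 ≡ 16 (mod 85)
  21^4 ≡ 16² = 256 ≡ 1 (mod 85)
  21^8 ≡ 1² = 1 ≡ 1 (mod 85)
  21^16 ≡ 1² = 1 ≡ 1 (mod 85)
  21^32 ≡ 1² = 1 ≡ 1 (mod 85)
  21^64 ≡ 1² = 1 ≡ 1 (mod 85)
  21^128 ≡ 1² = 1 ≡ 1 (mod 85)
135 = 128 + 4 + 2 + 1, so 21^135 = 21^128 × 21^4 × 21^2 × 21^1 ≡ 1 × 1 × 16 × 21 (mod 85)
Multiplying step by step:
  1 × 1 = 1 ≡ 1 (mod 85)
  1 × 16 = 16 ≡ 16 (mod 85)
  16 × 21 = 336 ≡ 81 (mod 85)
Result: 21^135 ≡ 81 (mod 85)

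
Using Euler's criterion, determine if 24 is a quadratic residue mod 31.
By Euler's criterion: 24^{15} ≡ 30 (mod 31). Since this equals -1 (≡ 30), 24 is not a QR.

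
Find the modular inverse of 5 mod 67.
5^(-1) ≡ 27 (mod 67). Verification: 5 × 27 = 135 ≡ 1 (mod 67)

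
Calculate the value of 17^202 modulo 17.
Using repeated squaring. 17 ≡ 0 (mod 17). 202 = 128 + 64 + 8 + 2 (binary 11001010). Repeated squaring mod 17: 0^1 ≡ 0; 0^2 ≡ 0² = 0 ≡ 0; 0^4 ≡ 0² = 0 ≡ 0; 0^8 ≡ 0² = 0 ≡ 0; 0^16 ≡ 0² = 0 ≡ 0; 0^32 ≡ 0² = 0 ≡ 0; 0^64 ≡ 0² = 0 ≡ 0; 0^128 ≡ 0² = 0 ≡ 0. Multiply: 17^202 ≡ 0^128 × 0^64 × 0^8 × 0^2 ≡ 0 × 0 × 0 × 0 (mod 17): 0 × 0 = 0 ≡ 0; 0 × 0 = 0 ≡ 0; 0 × 0 = 0 ≡ 0. So 17^202 ≡ 0 (mod 17).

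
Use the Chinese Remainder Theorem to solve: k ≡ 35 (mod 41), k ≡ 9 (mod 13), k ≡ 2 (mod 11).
35

Using the Chinese Remainder Theorem:
M = product of moduli = 5863
For equation 1: M_1 = 143, 143 ≡ 20 (mod 41), inverse of 143 mod 41 is 39 (check: 20 × 39 = 780 ≡ 1 (mod 41))
For equation 2: M_2 = 451, 451 ≡ 9 (mod 13), inverse of 451 mod 13 is 3 (check: 9 × 3 = 27 ≡ 1 (mod 13))
For equation 3: M_3 = 533, 533 ≡ 5 (mod 11), inverse of 533 mod 11 is 9 (check: 5 × 9 = 45 ≡ 1 (mod 11))
Combine: k ≡ Σ r_i×M_i×(M_i⁻¹ mod m_i) = 35×143×39 + 9×451×3 + 2×533×9 = 195195 + 12177 + 9594 = 216966
216966 mod 5863 = 35
k ≡ 35 (mod 5863)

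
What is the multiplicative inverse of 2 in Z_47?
2^(-1) ≡ 24 (mod 47). Verification: 2 × 24 = 48 ≡ 1 (mod 47)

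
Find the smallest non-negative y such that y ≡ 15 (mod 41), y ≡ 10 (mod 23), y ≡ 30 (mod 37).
14201

Using the Chinese Remainder Theorem:
M = product of moduli = 34891
For equation 1: M_1 = 851, 851 ≡ 31 (mod 41), inverse of 851 mod 41 is 4 (check: 31 × 4 = 124 ≡ 1 (mod 41))
For equation 2: M_2 = 1517, 1517 ≡ 22 (mod 23), inverse of 1517 mod 23 is 22 (check: 22 × 22 = 484 ≡ 1 (mod 23))
For equation 3: M_3 = 943, 943 ≡ 18 (mod 37), inverse of 943 mod 37 is 35 (check: 18 × 35 = 630 ≡ 1 (mod 37))
Combine: y ≡ Σ r_i×M_i×(M_i⁻¹ mod m_i) = 15×851×4 + 10×1517×22 + 30×943×35 = 51060 + 333740 + 990150 = 1374950
1374950 mod 34891 = 14201
y ≡ 14201 (mod 34891)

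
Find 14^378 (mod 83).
Using Fermat: 14^{82} ≡ 1 (mod 83). 378 ≡ 50 (mod 82). So 14^{378} ≡ 14^{50} ≡ 41 (mod 83)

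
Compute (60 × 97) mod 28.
24

(60 × 97) = 5820
5820 mod 28 = 24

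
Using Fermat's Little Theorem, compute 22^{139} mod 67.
14

By Fermat's Little Theorem, a^(p-1) ≡ 1 (mod p) for prime p and gcd(a, p) = 1
Here p = 67, so 22^66 ≡ 1 (mod 67)
We can reduce the exponent: 139 mod 66 = 7
So 22^139 ≡ 22^7 (mod 67)
Computing: 22^7 mod 67 = 14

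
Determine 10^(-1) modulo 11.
10^(-1) ≡ 10 (mod 11). Verification: 10 × 10 = 100 ≡ 1 (mod 11)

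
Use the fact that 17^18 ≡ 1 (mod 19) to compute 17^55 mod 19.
By Fermat: 17^{18} ≡ 1 (mod 19). 55 = 3×18 + 1. So 17^{55} ≡ 17^{1} ≡ 17 (mod 19)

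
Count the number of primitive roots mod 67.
Number of primitive roots mod 67 = φ(66) = 20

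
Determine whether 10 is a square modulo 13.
By Euler's criterion: 10^{6} ≡ 1 (mod 13). Since this equals 1, 10 is a QR.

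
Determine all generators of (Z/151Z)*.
Primitive roots mod 151: {6, 7, 12, 13, 14, 15, 30, 35, 48, 51, 52, 54, 56, 61, 63, 71, 77, 82, 89, 93, 96, 102, 104, 106, 108, 109, 111, 112, 114, 115, 117, 120, 126, 129, 130, 133, 134, 140, 141, 146}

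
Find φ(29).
28

Prime factorization: 29 = 29
Using the formula φ(n) = n × Π(1 - 1/p) for each prime factor p:
φ(29) = 29 × (1 - 1/29)
φ(29) = 28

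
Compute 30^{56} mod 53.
1

Using successive squaring:
Binary expansion of 56: 111000
Powers of 30 mod 53 (each is the square of the previous):
  30^1 ≡ 30 (mod 53)
  30^2 ≡ 30² = 900 ≡ 52 (mod 53)
  30^4 ≡ 52² = 2704 ≡ 1 (mod 53)
  30^8 ≡ 1² = 1 ≡ 1 (mod 53)
  30^16 ≡ 1² = 1 ≡ 1 (mod 53)
  30^32 ≡ 1² = 1 ≡ 1 (mod 53)
56 = 32 + 16 + 8, so 30^56 = 30^32 × 30^16 × 30^8 ≡ 1 × 1 × 1 (mod 53)
Multiplying step by step:
  1 × 1 = 1 ≡ 1 (mod 53)
  1 × 1 = 1 ≡ 1 (mod 53)
Result: 30^56 ≡ 1 (mod 53)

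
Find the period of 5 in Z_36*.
Powers of 5 mod 36: 5^1≡5, 5^2≡25, 5^3≡17, 5^4≡13, 5^5≡29, 5^6≡1. Order = 6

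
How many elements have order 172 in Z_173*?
Number of primitive roots mod 173 = φ(172) = 84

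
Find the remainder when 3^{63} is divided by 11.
By Fermat: 3^{10} ≡ 1 (mod 11). 63 = 6×10 + 3. So 3^{63} ≡ 3^{3} ≡ 5 (mod 11)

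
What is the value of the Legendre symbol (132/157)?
(132/157) = 132^{78} mod 157 = 1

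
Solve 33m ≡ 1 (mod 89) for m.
33^(-1) ≡ 27 (mod 89). Verification: 33 × 27 = 891 ≡ 1 (mod 89)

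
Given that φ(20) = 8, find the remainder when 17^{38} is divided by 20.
By Euler: 17^{8} ≡ 1 (mod 20) since gcd(17, 20) = 1. 38 = 4×8 + 6. So 17^{38} ≡ 17^{6} ≡ 9 (mod 20)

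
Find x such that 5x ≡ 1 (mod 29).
5^(-1) ≡ 6 (mod 29). Verification: 5 × 6 = 30 ≡ 1 (mod 29)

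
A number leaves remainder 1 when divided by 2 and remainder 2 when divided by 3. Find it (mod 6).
M = 2 × 3 = 6. M₁ = 3, y₁ ≡ 1 (mod 2). M₂ = 2, y₂ ≡ 2 (mod 3). k = 1×3×1 + 2×2×2 ≡ 5 (mod 6)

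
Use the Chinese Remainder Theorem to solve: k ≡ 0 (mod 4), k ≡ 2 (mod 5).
M = 4 × 5 = 20. M₁ = 5, y₁ ≡ 1 (mod 4). M₂ = 4, y₂ ≡ 4 (mod 5). k = 0×5×1 + 2×4×4 ≡ 12 (mod 20)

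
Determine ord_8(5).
Powers of 5 mod 8: 5^1≡5, 5^2≡1. Order = 2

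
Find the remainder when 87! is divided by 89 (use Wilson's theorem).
(88)! = (87)! × (88) ≡ -1 (mod 89). So (87)! ≡ -1 × (88)^(-1) ≡ (-1)×(-1) = 1 (mod 89)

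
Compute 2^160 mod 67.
Using Fermat: 2^{66} ≡ 1 (mod 67). 160 ≡ 28 (mod 66). So 2^{160} ≡ 2^{28} ≡ 23 (mod 67)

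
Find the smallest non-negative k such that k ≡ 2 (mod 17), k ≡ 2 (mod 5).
2

Using the Chinese Remainder Theorem:
M = product of moduli = 85
For equation 1: M_1 = 5, 5 ≡ 5 (mod 17), inverse of 5 mod 17 is 7 (check: 5 × 7 = 35 ≡ 1 (mod 17))
For equation 2: M_2 = 17, 17 ≡ 2 (mod 5), inverse of 17 mod 5 is 3 (check: 2 × 3 = 6 ≡ 1 (mod 5))
Combine: k ≡ Σ r_i×M_i×(M_i⁻¹ mod m_i) = 2×5×7 + 2×17×3 = 70 + 102 = 172
172 mod 85 = 2
k ≡ 2 (mod 85)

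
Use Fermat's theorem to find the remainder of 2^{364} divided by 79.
55

By Fermat's Little Theorem, a^(p-1) ≡ 1 (mod p) for prime p and gcd(a, p) = 1
Here p = 79, so 2^78 ≡ 1 (mod 79)
We can reduce the exponent: 364 mod 78 = 52
So 2^364 ≡ 2^52 (mod 79)
Computing: 2^52 mod 79 = 55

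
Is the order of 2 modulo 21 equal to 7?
No, the actual order is 6, not 7.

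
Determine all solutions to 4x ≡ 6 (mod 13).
8

Since gcd(4, 13) = 1 divides 6, a solution exists.
Multiply both sides by the inverse of 4 mod 13:
  4^(-1) mod 13 = 10
  x ≡ 10 × 6 ≡ 60 ≡ 8 (mod 13)
Verification: 4 × 8 = 32 = 2 × 13 + 6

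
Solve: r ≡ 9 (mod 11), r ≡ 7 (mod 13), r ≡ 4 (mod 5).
M = 11 × 13 × 5 = 715. M₁ = 65, y₁ ≡ 10 (mod 11). M₂ = 55, y₂ ≡ 9 (mod 13). M₃ = 143, y₃ ≡ 2 (mod 5). r = 9×65×10 + 7×55×9 + 4×143×2 ≡ 449 (mod 715)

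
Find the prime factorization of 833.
7^2 × 17

Divide by primes starting from smallest:
833 ÷ 7 = 119
119 ÷ 7 = 17
17 ÷ 17 = 1

833 = 7^2 × 17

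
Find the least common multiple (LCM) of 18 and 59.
1062

First find GCD(18, 59) using the Euclidean algorithm:
18 = 0 × 59 + 18
59 = 3 × 18 + 5
18 = 3 × 5 + 3
5 = 1 × 3 + 2
3 = 1 × 2 + 1
2 = 2 × 1 + 0
GCD(18, 59) = 1

LCM formula: LCM(a, b) = (a × b) / GCD(a, b)
LCM(18, 59) = (18 × 59) / 1
LCM(18, 59) = 1062 / 1
LCM(18, 59) = 1062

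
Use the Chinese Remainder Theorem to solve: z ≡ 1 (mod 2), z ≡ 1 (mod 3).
M = 2 × 3 = 6. M₁ = 3, y₁ ≡ 1 (mod 2). M₂ = 2, y₂ ≡ 2 (mod 3). z = 1×3×1 + 1×2×2 ≡ 1 (mod 6)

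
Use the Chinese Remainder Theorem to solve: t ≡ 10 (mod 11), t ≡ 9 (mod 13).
M = 11 × 13 = 143. M₁ = 13, y₁ ≡ 6 (mod 11). M₂ = 11, y₂ ≡ 6 (mod 13). t = 10×13×6 + 9×11×6 ≡ 87 (mod 143)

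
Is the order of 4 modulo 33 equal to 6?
No, the actual order is 5, not 6.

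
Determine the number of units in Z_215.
168

Prime factorization: 215 = 5 × 43
Using the formula φ(n) = n × Π(1 - 1/p) for each prime factor p:
φ(215) = 215 × (1 - 1/5) × (1 - 1/43)
φ(215) = 168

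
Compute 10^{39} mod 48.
16

Using successive squaring:
Binary expansion of 39: 100111
Powers of 10 mod 48 (each is the square of the previous):
  10^1 ≡ 10 (mod 48)
  10^2 ≡ 10² = 100 ≡ 4 (mod 48)
  10^4 ≡ 4² = 16 ≡ 16 (mod 48)
  10^8 ≡ 16² = 256 ≡ 16 (mod 48)
  10^16 ≡ 16² = 256 ≡ 16 (mod 48)
  10^32 ≡ 16² = 256 ≡ 16 (mod 48)
39 = 32 + 4 + 2 + 1, so 10^39 = 10^32 × 10^4 × 10^2 × 10^1 ≡ 16 × 16 × 4 × 10 (mod 48)
Multiplying step by step:
  16 × 16 = 256 ≡ 16 (mod 48)
  16 × 4 = 64 ≡ 16 (mod 48)
  16 × 10 = 160 ≡ 16 (mod 48)
Result: 10^39 ≡ 16 (mod 48)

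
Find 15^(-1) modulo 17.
8

Using Extended Euclidean Algorithm:
gcd(15, 17) = 1
Bezout coefficients: 15 × 8 + 17 × -7 = 1
So 15 × 8 ≡ 1 (mod 17)
The inverse is 8 mod 17 = 8
Verification: 15 × 8 = 120 = 7 × 17 + 1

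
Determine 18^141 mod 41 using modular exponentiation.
Using Fermat: 18^{40} ≡ 1 (mod 41). 141 ≡ 21 (mod 40). So 18^{141} ≡ 18^{21} ≡ 18 (mod 41)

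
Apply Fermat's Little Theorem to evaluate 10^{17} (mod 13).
4

By Fermat's Little Theorem, a^(p-1) ≡ 1 (mod p) for prime p and gcd(a, p) = 1
Here p = 13, so 10^12 ≡ 1 (mod 13)
We can reduce the exponent: 17 mod 12 = 5
So 10^17 ≡ 10^5 (mod 13)
Computing: 10^5 mod 13 = 4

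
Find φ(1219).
1144

Prime factorization: 1219 = 23 × 53
Using the formula φ(n) = n × Π(1 - 1/p) for each prime factor p:
φ(1219) = 1219 × (1 - 1/23) × (1 - 1/53)
φ(1219) = 1144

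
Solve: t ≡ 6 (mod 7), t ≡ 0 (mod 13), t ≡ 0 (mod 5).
M = 7 × 13 × 5 = 455. M₁ = 65, y₁ ≡ 4 (mod 7). M₂ = 35, y₂ ≡ 3 (mod 13). M₃ = 91, y₃ ≡ 1 (mod 5). t = 6×65×4 + 0×35×3 + 0×91×1 ≡ 195 (mod 455)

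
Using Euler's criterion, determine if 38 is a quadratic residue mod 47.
By Euler's criterion: 38^{23} ≡ 46 (mod 47). Since this equals -1 (≡ 46), 38 is not a QR.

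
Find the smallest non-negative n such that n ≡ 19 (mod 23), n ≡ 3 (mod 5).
88

Using the Chinese Remainder Theorem:
M = product of moduli = 115
For equation 1: M_1 = 5, 5 ≡ 5 (mod 23), inverse of 5 mod 23 is 14 (check: 5 × 14 = 70 ≡ 1 (mod 23))
For equation 2: M_2 = 23, 23 ≡ 3 (mod 5), inverse of 23 mod 5 is 2 (check: 3 × 2 = 6 ≡ 1 (mod 5))
Combine: n ≡ Σ r_i×M_i×(M_i⁻¹ mod m_i) = 19×5×14 + 3×23×2 = 1330 + 138 = 1468
1468 mod 115 = 88
n ≡ 88 (mod 115)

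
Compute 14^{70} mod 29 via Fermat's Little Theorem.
28

By Fermat's Little Theorem, a^(p-1) ≡ 1 (mod p) for prime p and gcd(a, p) = 1
Here p = 29, so 14^28 ≡ 1 (mod 29)
We can reduce the exponent: 70 mod 28 = 14
So 14^70 ≡ 14^14 (mod 29)
Computing: 14^14 mod 29 = 28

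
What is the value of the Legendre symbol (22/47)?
(22/47) = 22^{23} mod 47 = -1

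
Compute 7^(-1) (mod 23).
7^(-1) ≡ 10 (mod 23). Verification: 7 × 10 = 70 ≡ 1 (mod 23)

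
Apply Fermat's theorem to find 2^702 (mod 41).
By Fermat: 2^{40} ≡ 1 (mod 41). 702 ≡ 22 (mod 40). So 2^{702} ≡ 2^{22} ≡ 4 (mod 41)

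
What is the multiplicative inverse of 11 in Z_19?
7

Using Extended Euclidean Algorithm:
gcd(11, 19) = 1
Bezout coefficients: 11 × 7 + 19 × -4 = 1
So 11 × 7 ≡ 1 (mod 19)
The inverse is 7 mod 19 = 7
Verification: 11 × 7 = 77 = 4 × 19 + 1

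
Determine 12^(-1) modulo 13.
12^(-1) ≡ 12 (mod 13). Verification: 12 × 12 = 144 ≡ 1 (mod 13)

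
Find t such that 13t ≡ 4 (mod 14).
10

Since gcd(13, 14) = 1 divides 4, a solution exists.
Multiply both sides by the inverse of 13 mod 14:
  13^(-1) mod 14 = 13
  x ≡ 13 × 4 ≡ 52 ≡ 10 (mod 14)
Verification: 13 × 10 = 130 = 9 × 14 + 4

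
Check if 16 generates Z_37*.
p - 1 = 36 has prime divisors 2, 3. Check 16^(36/q) mod 37 for each: 16^(36/2) = 16^18 ≡ 1, 16^(36/3) = 16^12 ≡ 26 (mod 37). Since 16^18 ≡ 1 (mod 37), the order of 16 divides 18 (in fact the order is 9) ≠ 36, so it is not a primitive root.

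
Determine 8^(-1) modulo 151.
8^(-1) ≡ 19 (mod 151). Verification: 8 × 19 = 152 ≡ 1 (mod 151)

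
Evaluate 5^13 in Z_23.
Using repeated squaring. 13 = 8 + 4 + 1 (binary 1101). Repeated squaring mod 23: 5^1 ≡ 5; 5^2 ≡ 5² = 25 ≡ 2; 5^4 ≡ 2² = 4 ≡ 4; 5^8 ≡ 4² = 16 ≡ 16. Multiply: 5^13 = 5^8 × 5^4 × 5^1 ≡ 16 × 4 × 5 (mod 23): 16 × 4 = 64 ≡ 18; 18 × 5 = 90 ≡ 21. So 5^13 ≡ 21 (mod 23).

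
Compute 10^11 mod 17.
Using repeated squaring. 11 = 8 + 2 + 1 (binary 1011). Repeated squaring mod 17: 10^1 ≡ 10; 10^2 ≡ 10² = 100 ≡ 15; 10^4 ≡ 15² = 225 ≡ 4; 10^8 ≡ 4² = 16 ≡ 16. Multiply: 10^11 = 10^8 × 10^2 × 10^1 ≡ 16 × 15 × 10 (mod 17): 16 × 15 = 240 ≡ 2; 2 × 10 = 20 ≡ 3. So 10^11 ≡ 3 (mod 17).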